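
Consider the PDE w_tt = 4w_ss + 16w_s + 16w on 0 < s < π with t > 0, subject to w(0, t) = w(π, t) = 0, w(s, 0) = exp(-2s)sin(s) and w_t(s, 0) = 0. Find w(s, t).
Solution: Substitute w = exp(-2s)u, i.e. u = exp(2s)w.
By the product rule, w_s = exp(-2s)(u_s - 2u), w_ss = exp(-2s)(u_ss - 4u_s + 4u), w_tt = exp(-2s)u_tt.
Substituting into the PDE and dividing by exp(-2s): u_tt = 4(u_ss - 4u_s + 4u) + 16(u_s - 2u) + 16u.
The lower-order terms cancel, leaving the standard wave equation u_tt = 4u_ss.
Initial data for u: u(s,0) = exp(2s)w(s,0) = sin(s); u_t(s,0) = exp(2s)w_t(s,0) = 0. The boundary conditions carry over: u(0,t) = u(π,t) = 0.
Solve for u:
  Using separation of variables u = X(s)T(t):
  Eigenfunctions: sin(ns), n = 1, 2, 3, ...
  General solution: u(s, t) = Σ [A_n cos(2n t) + B_n sin(2n t)] sin(ns)
  From u(s,0) = sin(s): A_1=1. From u_t(s,0) = 0: all B_n = 0.
Hence u(s,t) = sin(s)cos(2t).
Transform back: w(s,t) = exp(-2s)u(s,t).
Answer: w(s, t) = exp(-2s)sin(s)cos(2t)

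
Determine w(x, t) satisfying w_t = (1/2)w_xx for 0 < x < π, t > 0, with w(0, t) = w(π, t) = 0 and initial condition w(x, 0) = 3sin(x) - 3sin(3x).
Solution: Using separation of variables w = X(x)T(t):
Eigenfunctions: sin(nx), n = 1, 2, 3, ...
General solution: w(x, t) = Σ c_n sin(nx) exp(-n² t/2)
Matching w(x,0) = 3sin(x) - 3sin(3x) term by term: c_1=3, c_3=-3.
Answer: w(x, t) = 3exp(-t/2)sin(x) - 3exp(-9t/2)sin(3x)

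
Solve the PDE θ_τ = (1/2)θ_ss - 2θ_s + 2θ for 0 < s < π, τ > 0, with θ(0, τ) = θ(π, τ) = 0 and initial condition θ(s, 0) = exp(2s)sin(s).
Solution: Substitute θ = exp(2s)u.
Then θ_s = exp(2s)(u_s + 2u), θ_ss = exp(2s)(u_ss + 4u_s + 4u), θ_τ = exp(2s)u_τ; substituting and dividing by exp(2s), the lower-order terms cancel: u_τ = (1/2)u_ss (standard heat equation).
Data for u: u(s,0) = exp(-2s)θ(s,0) = sin(s). The boundary conditions carry over: u(0,τ) = u(π,τ) = 0.
Separating variables: u = Σ c_n exp(-n²τ/2) sin(ns). From u(s,0) = sin(s): c_1=1.
So u(s,τ) = exp(-τ/2)sin(s), and θ(s,τ) = exp(2s)u(s,τ).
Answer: θ(s, τ) = exp(2s)exp(-τ/2)sin(s)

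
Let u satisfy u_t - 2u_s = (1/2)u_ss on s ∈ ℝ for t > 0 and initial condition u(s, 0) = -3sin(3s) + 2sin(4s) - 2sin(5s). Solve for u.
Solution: Moving frame: η = s + 2t, σ = t, u = w(η,σ), so u_t = w_σ + 2w_η and u_ss = w_ηη.
Hence u_t - 2u_s = w_σ and the PDE becomes the heat equation w_σ = (1/2)w_ηη on η ∈ ℝ.
Initial data: w(η,0) = u(η,0) = -3sin(3η) + 2sin(4η) - 2sin(5η). Each mode sin(nη) decays as exp(-n²σ/2) on ℝ, so w(η,σ) = Σ c_n exp(-n²σ/2) sin(nη) with c_3=-3, c_4=2, c_5=-2: w(η,σ) = 2exp(-8σ)sin(4η) - 3exp(-9σ/2)sin(3η) - 2exp(-25σ/2)sin(5η).
Substituting back: u(s,t) = w(s + 2t, t).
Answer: u(s, t) = 2exp(-8t)sin(4s + 8t) - 3exp(-9t/2)sin(3s + 6t) - 2exp(-25t/2)sin(5s + 10t)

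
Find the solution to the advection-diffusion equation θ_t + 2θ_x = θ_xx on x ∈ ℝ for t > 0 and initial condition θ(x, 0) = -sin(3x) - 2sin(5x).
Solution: Change to a moving frame: let η = x - 2t, σ = t and write θ(x,t) = u(η,σ).
By the chain rule θ_t = u_σ - 2u_η, θ_x = u_η, θ_xx = u_ηη.
Then θ_t + 2θ_x = u_σ: the advection term cancels and the PDE becomes the heat equation u_σ = u_ηη on η ∈ ℝ.
Initial data: u(η,0) = θ(η,0) = -sin(3η) - 2sin(5η).
On η ∈ ℝ each mode satisfies (sin(nη))″ = -n² sin(nη), so exp(-n²σ) sin(nη) solves the heat equation; by superposition u(η,σ) = Σ c_n exp(-n²σ) sin(nη).
Reading off the coefficients: c_3=-1, c_5=-2, so u(η,σ) = -exp(-9σ)sin(3η) - 2exp(-25σ)sin(5η).
Substituting back η = x - 2t, σ = t: θ(x,t) = u(x - 2t, t).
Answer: θ(x, t) = exp(-9t)sin(6t - 3x) + 2exp(-25t)sin(10t - 5x)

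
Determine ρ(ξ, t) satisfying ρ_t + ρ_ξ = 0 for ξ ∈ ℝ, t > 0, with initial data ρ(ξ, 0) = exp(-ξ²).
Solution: By characteristics (dξ/dt = 1), ρ(ξ,t) = f(ξ - t) with f = ρ(·, 0).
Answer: ρ(ξ, t) = exp(-(-t + ξ)²)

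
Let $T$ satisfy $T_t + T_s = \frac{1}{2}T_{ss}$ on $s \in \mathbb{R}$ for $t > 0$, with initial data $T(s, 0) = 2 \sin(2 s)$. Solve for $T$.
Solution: Moving frame: $\eta = s - t$, $\sigma = t$, $T = u(\eta,\sigma)$, so $T_t = u_{\sigma} - u_{\eta}$ and $T_{ss} = u_{\eta\eta}$.
Hence $T_t + T_s = u_{\sigma}$ and the PDE becomes the heat equation $u_{\sigma} = \frac{1}{2}u_{\eta\eta}$ on $\eta \in \mathbb{R}$.
Initial data: $u(\eta,0) = T(\eta,0) = 2 \sin(2 \eta)$. Each mode $\sin(n\eta)$ decays as $e^{-n^2\sigma/2}$ on $\mathbb{R}$, so $u(\eta,\sigma) = \sum c_n e^{-n^2\sigma/2} \sin(n\eta)$ with $c_2=2$: $u(\eta,\sigma) = 2 e^{-2 \sigma} \sin(2 \eta)$.
Substituting back: $T(s,t) = u(s - t, t)$.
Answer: $T(s, t) = 2 e^{-2 t} \sin(2 s - 2 t)$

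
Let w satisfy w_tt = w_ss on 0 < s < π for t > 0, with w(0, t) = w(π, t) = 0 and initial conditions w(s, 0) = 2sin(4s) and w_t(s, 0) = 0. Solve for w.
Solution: Separating variables: w = Σ [A_n cos(ω_n t) + B_n sin(ω_n t)] sin(ns), ω_n = n. From ICs: A_4=2.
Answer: w(s, t) = 2sin(4s)cos(4t)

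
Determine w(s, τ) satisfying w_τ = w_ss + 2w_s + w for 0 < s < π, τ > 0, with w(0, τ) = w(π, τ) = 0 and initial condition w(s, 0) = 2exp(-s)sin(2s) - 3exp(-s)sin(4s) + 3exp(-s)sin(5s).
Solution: Substitute w = exp(-s)u.
Then w_s = exp(-s)(u_s - u), w_ss = exp(-s)(u_ss - 2u_s + u), w_τ = exp(-s)u_τ; substituting and dividing by exp(-s), the lower-order terms cancel: u_τ = u_ss (standard heat equation).
Data for u: u(s,0) = exp(s)w(s,0) = 2sin(2s) - 3sin(4s) + 3sin(5s). The boundary conditions carry over: u(0,τ) = u(π,τ) = 0.
Separating variables: u = Σ c_n exp(-n²τ) sin(ns). From u(s,0) = 2sin(2s) - 3sin(4s) + 3sin(5s): c_2=2, c_4=-3, c_5=3.
So u(s,τ) = 2exp(-4τ)sin(2s) - 3exp(-16τ)sin(4s) + 3exp(-25τ)sin(5s), and w(s,τ) = exp(-s)u(s,τ).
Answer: w(s, τ) = 2exp(-s)exp(-4τ)sin(2s) - 3exp(-s)exp(-16τ)sin(4s) + 3exp(-s)exp(-25τ)sin(5s)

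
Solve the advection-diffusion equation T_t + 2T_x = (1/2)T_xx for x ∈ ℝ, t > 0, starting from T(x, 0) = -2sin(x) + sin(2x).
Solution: Change to a moving frame: let η = x - 2t, σ = t and write T(x,t) = u(η,σ).
By the chain rule T_t = u_σ - 2u_η, T_x = u_η, T_xx = u_ηη.
Then T_t + 2T_x = u_σ: the advection term cancels and the PDE becomes the heat equation u_σ = (1/2)u_ηη on η ∈ ℝ.
Initial data: u(η,0) = T(η,0) = -2sin(η) + sin(2η).
On η ∈ ℝ each mode satisfies (sin(nη))″ = -n² sin(nη), so exp(-n²σ/2) sin(nη) solves the heat equation; by superposition u(η,σ) = Σ c_n exp(-n²σ/2) sin(nη).
Reading off the coefficients: c_1=-2, c_2=1, so u(η,σ) = exp(-2σ)sin(2η) - 2exp(-σ/2)sin(η).
Substituting back η = x - 2t, σ = t: T(x,t) = u(x - 2t, t).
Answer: T(x, t) = -exp(-2t)sin(4t - 2x) + 2exp(-t/2)sin(2t - x)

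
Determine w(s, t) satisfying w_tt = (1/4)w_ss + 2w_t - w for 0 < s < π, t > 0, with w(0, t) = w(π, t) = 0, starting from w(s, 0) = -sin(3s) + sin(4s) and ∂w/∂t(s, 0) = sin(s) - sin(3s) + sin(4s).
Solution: Substitute w = exp(t)u, i.e. u = exp(-t)w.
By the product rule, w_t = exp(t)(u_t + u), w_tt = exp(t)(u_tt + 2u_t + u), w_ss = exp(t)u_ss.
Substituting into the PDE and dividing by exp(t): u_tt + 2u_t + u = (1/4)u_ss + 2(u_t + u) - u.
The lower-order terms cancel, leaving the standard wave equation u_tt = (1/4)u_ss.
Initial data for u: u(s,0) = w(s,0) = -sin(3s) + sin(4s); u_t(s,0) = w_t(s,0) - w(s,0) = sin(s). The boundary conditions carry over: u(0,t) = u(π,t) = 0.
Solve for u:
  Using separation of variables u = X(s)T(t):
  Eigenfunctions: sin(ns), n = 1, 2, 3, ...
  General solution: u(s, t) = Σ [A_n cos(n t/2) + B_n sin(n t/2)] sin(ns)
  From u(s,0) = -sin(3s) + sin(4s): A_3=-1, A_4=1. From u_t(s,0) = sin(s), using u_t(s,0) = Σ ω_n B_n sin(ns) with ω_n = n/2: B_1 = 1/(1/2) = 2.
Hence u(s,t) = 2sin(s)sin(t/2) - sin(3s)cos(3t/2) + sin(4s)cos(2t).
Transform back: w(s,t) = exp(t)u(s,t).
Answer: w(s, t) = 2exp(t)sin(s)sin(t/2) - exp(t)sin(3s)cos(3t/2) + exp(t)sin(4s)cos(2t)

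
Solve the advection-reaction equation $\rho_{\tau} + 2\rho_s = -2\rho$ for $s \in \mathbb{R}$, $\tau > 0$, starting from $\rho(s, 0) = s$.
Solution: Substitute $\rho = e^{-2\tau}u$, i.e. $u = e^{2\tau}\rho$.
By the product rule, $\rho_{\tau} = e^{-2\tau}(u_{\tau} - 2u)$, $\rho_s = e^{-2\tau}u_s$.
Substituting into the PDE and dividing by $e^{-2\tau}$: $u_{\tau} - 2u + 2u_s = -2u$.
The lower-order terms cancel, leaving the standard advection equation $u_{\tau} + 2u_s = 0$.
Initial data for $u$: $u(s,0) = \rho(s,0) = s$.
Solve for $u$:
  By method of characteristics (waves move right with speed 2):
  Along characteristics $s - 2\tau =$ const, $u$ is constant, so $u(s,\tau) = f(s - 2\tau)$ with $f = u( \cdot , 0)$.
Hence $u(s,\tau) = s - 2 \tau$.
Transform back: $\rho(s,\tau) = e^{-2\tau}u(s,\tau)$.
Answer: $\rho(s, \tau) = -2 \tau e^{-2 \tau} + s e^{-2 \tau}$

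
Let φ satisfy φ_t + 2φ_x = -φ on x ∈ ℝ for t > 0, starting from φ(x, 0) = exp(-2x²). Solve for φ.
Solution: Substitute φ = exp(-t)u.
Then φ_t = exp(-t)(u_t - u), φ_x = exp(-t)u_x; substituting and dividing by exp(-t), the lower-order terms cancel: u_t + 2u_x = 0 (standard advection equation).
Data for u: u(x,0) = φ(x,0) = exp(-2x²).
By characteristics (dx/dt = 2), u(x,t) = f(x - 2t) with f = u(·, 0).
So u(x,t) = exp(-2(-2t + x)²), and φ(x,t) = exp(-t)u(x,t).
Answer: φ(x, t) = exp(-t)exp(-2(-2t + x)²)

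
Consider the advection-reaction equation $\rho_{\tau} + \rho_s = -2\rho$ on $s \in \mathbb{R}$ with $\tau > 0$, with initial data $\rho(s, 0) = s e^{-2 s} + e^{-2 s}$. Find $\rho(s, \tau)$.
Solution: Substitute $\rho = e^{-2s}u$, i.e. $u = e^{2s}\rho$.
By the product rule, $\rho_s = e^{-2s}(u_s - 2u)$, $\rho_{\tau} = e^{-2s}u_{\tau}$.
Substituting into the PDE and dividing by $e^{-2s}$: $u_{\tau} + (u_s - 2u) = -2u$.
The lower-order terms cancel, leaving the standard advection equation $u_{\tau} + u_s = 0$.
Initial data for $u$: $u(s,0) = e^{2s}\rho(s,0) = s + 1$.
Solve for $u$:
  By method of characteristics (waves move right with speed 1):
  Along characteristics $s - \tau =$ const, $u$ is constant, so $u(s,\tau) = f(s - \tau)$ with $f = u( \cdot , 0)$.
Hence $u(s,\tau) = s - \tau + 1$.
Transform back: $\rho(s,\tau) = e^{-2s}u(s,\tau)$.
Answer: $\rho(s, \tau) = - \tau e^{-2 s} + s e^{-2 s} + e^{-2 s}$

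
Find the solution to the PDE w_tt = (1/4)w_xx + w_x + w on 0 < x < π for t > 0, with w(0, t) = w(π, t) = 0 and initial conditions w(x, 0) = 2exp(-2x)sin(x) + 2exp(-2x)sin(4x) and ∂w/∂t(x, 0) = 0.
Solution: Substitute w = exp(-2x)u.
Then w_x = exp(-2x)(u_x - 2u), w_xx = exp(-2x)(u_xx - 4u_x + 4u), w_tt = exp(-2x)u_tt; substituting and dividing by exp(-2x), the lower-order terms cancel: u_tt = (1/4)u_xx (standard wave equation).
Data for u: u(x,0) = exp(2x)w(x,0) = 2sin(x) + 2sin(4x); u_t(x,0) = exp(2x)w_t(x,0) = 0. The boundary conditions carry over: u(0,t) = u(π,t) = 0.
Separating variables: u = Σ [A_n cos(ω_n t) + B_n sin(ω_n t)] sin(nx), ω_n = n/2. From ICs: A_1=2, A_4=2.
So u(x,t) = 2sin(x)cos(t/2) + 2sin(4x)cos(2t), and w(x,t) = exp(-2x)u(x,t).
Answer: w(x, t) = 2exp(-2x)sin(x)cos(t/2) + 2exp(-2x)sin(4x)cos(2t)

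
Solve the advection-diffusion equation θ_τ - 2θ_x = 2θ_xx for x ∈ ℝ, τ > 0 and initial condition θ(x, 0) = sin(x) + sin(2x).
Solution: Moving frame: η = x + 2τ, σ = τ, θ = u(η,σ), so θ_τ = u_σ + 2u_η and θ_xx = u_ηη.
Hence θ_τ - 2θ_x = u_σ and the PDE becomes the heat equation u_σ = 2u_ηη on η ∈ ℝ.
Initial data: u(η,0) = θ(η,0) = sin(η) + sin(2η). Each mode sin(nη) decays as exp(-2n²σ) on ℝ, so u(η,σ) = Σ c_n exp(-2n²σ) sin(nη) with c_1=1, c_2=1: u(η,σ) = exp(-2σ)sin(η) + exp(-8σ)sin(2η).
Substituting back: θ(x,τ) = u(x + 2τ, τ).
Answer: θ(x, τ) = exp(-2τ)sin(x + 2τ) + exp(-8τ)sin(2x + 4τ)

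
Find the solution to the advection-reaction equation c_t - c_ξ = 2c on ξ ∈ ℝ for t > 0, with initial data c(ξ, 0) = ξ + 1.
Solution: Substitute c = exp(2t)u.
Then c_t = exp(2t)(u_t + 2u), c_ξ = exp(2t)u_ξ; substituting and dividing by exp(2t), the lower-order terms cancel: u_t - u_ξ = 0 (standard advection equation).
Data for u: u(ξ,0) = c(ξ,0) = ξ + 1.
By characteristics (dξ/dt = -1), u(ξ,t) = f(ξ + t) with f = u(·, 0).
So u(ξ,t) = t + ξ + 1, and c(ξ,t) = exp(2t)u(ξ,t).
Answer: c(ξ, t) = texp(2t) + ξexp(2t) + exp(2t)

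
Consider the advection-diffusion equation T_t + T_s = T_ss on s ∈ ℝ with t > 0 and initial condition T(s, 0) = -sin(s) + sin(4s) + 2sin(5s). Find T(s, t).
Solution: Moving frame: η = s - t, σ = t, T = u(η,σ), so T_t = u_σ - u_η and T_ss = u_ηη.
Hence T_t + T_s = u_σ and the PDE becomes the heat equation u_σ = u_ηη on η ∈ ℝ.
Initial data: u(η,0) = T(η,0) = -sin(η) + sin(4η) + 2sin(5η). Each mode sin(nη) decays as exp(-n²σ) on ℝ, so u(η,σ) = Σ c_n exp(-n²σ) sin(nη) with c_1=-1, c_4=1, c_5=2: u(η,σ) = -exp(-σ)sin(η) + exp(-16σ)sin(4η) + 2exp(-25σ)sin(5η).
Substituting back: T(s,t) = u(s - t, t).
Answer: T(s, t) = -exp(-t)sin(s - t) + exp(-16t)sin(4s - 4t) + 2exp(-25t)sin(5s - 5t)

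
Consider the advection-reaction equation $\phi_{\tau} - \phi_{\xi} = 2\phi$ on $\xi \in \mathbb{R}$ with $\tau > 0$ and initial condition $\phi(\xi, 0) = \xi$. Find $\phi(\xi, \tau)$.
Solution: Substitute $\phi = e^{2\tau}u$, i.e. $u = e^{-2\tau}\phi$.
By the product rule, $\phi_{\tau} = e^{2\tau}(u_{\tau} + 2u)$, $\phi_{\xi} = e^{2\tau}u_{\xi}$.
Substituting into the PDE and dividing by $e^{2\tau}$: $u_{\tau} + 2u - u_{\xi} = 2u$.
The lower-order terms cancel, leaving the standard advection equation $u_{\tau} - u_{\xi} = 0$.
Initial data for $u$: $u(\xi,0) = \phi(\xi,0) = \xi$.
Solve for $u$:
  By method of characteristics (waves move left with speed 1):
  Along characteristics $\xi + \tau =$ const, $u$ is constant, so $u(\xi,\tau) = f(\xi + \tau)$ with $f = u( \cdot , 0)$.
Hence $u(\xi,\tau) = \xi + \tau$.
Transform back: $\phi(\xi,\tau) = e^{2\tau}u(\xi,\tau)$.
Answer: $\phi(\xi, \tau) = \tau e^{2 \tau} + \xi e^{2 \tau}$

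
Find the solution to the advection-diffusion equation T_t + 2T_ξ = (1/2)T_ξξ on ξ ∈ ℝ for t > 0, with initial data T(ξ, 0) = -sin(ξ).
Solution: Moving frame: η = ξ - 2t, σ = t, T = u(η,σ), so T_t = u_σ - 2u_η and T_ξξ = u_ηη.
Hence T_t + 2T_ξ = u_σ and the PDE becomes the heat equation u_σ = (1/2)u_ηη on η ∈ ℝ.
Initial data: u(η,0) = T(η,0) = -sin(η). Each mode sin(nη) decays as exp(-n²σ/2) on ℝ, so u(η,σ) = Σ c_n exp(-n²σ/2) sin(nη) with c_1=-1: u(η,σ) = -exp(-σ/2)sin(η).
Substituting back: T(ξ,t) = u(ξ - 2t, t).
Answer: T(ξ, t) = exp(-t/2)sin(2t - ξ)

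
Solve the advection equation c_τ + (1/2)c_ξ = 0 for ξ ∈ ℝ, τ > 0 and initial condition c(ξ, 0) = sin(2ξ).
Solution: By characteristics (dξ/dτ = 1/2), c(ξ,τ) = f(ξ - (1/2)τ) with f = c(·, 0).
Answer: c(ξ, τ) = sin(2ξ - τ)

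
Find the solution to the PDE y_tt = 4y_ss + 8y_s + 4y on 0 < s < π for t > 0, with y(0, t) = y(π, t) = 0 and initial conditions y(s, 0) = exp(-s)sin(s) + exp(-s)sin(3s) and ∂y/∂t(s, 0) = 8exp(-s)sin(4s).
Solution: Substitute y = exp(-s)u.
Then y_s = exp(-s)(u_s - u), y_ss = exp(-s)(u_ss - 2u_s + u), y_tt = exp(-s)u_tt; substituting and dividing by exp(-s), the lower-order terms cancel: u_tt = 4u_ss (standard wave equation).
Data for u: u(s,0) = exp(s)y(s,0) = sin(s) + sin(3s); u_t(s,0) = exp(s)y_t(s,0) = 8sin(4s). The boundary conditions carry over: u(0,t) = u(π,t) = 0.
Separating variables: u = Σ [A_n cos(ω_n t) + B_n sin(ω_n t)] sin(ns), ω_n = 2n. From ICs (B_n = velocity coefficient / ω_n): A_1=1, A_3=1, B_4=1.
So u(s,t) = sin(s)cos(2t) + sin(3s)cos(6t) + sin(4s)sin(8t), and y(s,t) = exp(-s)u(s,t).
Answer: y(s, t) = exp(-s)sin(s)cos(2t) + exp(-s)sin(3s)cos(6t) + exp(-s)sin(4s)sin(8t)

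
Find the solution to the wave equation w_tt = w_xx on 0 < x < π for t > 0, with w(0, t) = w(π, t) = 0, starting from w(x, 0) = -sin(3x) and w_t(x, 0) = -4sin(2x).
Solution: Using separation of variables w = X(x)T(t):
Eigenfunctions: sin(nx), n = 1, 2, 3, ...
General solution: w(x, t) = Σ [A_n cos(n t) + B_n sin(n t)] sin(nx)
From w(x,0) = -sin(3x): A_3=-1. From w_t(x,0) = -4sin(2x), using w_t(x,0) = Σ ω_n B_n sin(nx) with ω_n = n: B_2 = (-4)/2 = -2.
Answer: w(x, t) = -2sin(2t)sin(2x) - sin(3x)cos(3t)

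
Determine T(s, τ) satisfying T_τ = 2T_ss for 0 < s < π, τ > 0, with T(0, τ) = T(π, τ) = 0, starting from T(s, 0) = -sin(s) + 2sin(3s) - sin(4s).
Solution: Using separation of variables T = X(s)G(τ):
Eigenfunctions: sin(ns), n = 1, 2, 3, ...
General solution: T(s, τ) = Σ c_n sin(ns) exp(-2n² τ)
Matching T(s,0) = -sin(s) + 2sin(3s) - sin(4s) term by term: c_1=-1, c_3=2, c_4=-1.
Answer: T(s, τ) = -exp(-2τ)sin(s) + 2exp(-18τ)sin(3s) - exp(-32τ)sin(4s)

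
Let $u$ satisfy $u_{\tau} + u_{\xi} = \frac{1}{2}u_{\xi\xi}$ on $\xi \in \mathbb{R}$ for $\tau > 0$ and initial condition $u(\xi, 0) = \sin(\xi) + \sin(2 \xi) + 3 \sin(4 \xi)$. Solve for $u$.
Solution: Moving frame: $\eta = \xi - \tau$, $\sigma = \tau$, $u = w(\eta,\sigma)$, so $u_{\tau} = w_{\sigma} - w_{\eta}$ and $u_{\xi\xi} = w_{\eta\eta}$.
Hence $u_{\tau} + u_{\xi} = w_{\sigma}$ and the PDE becomes the heat equation $w_{\sigma} = \frac{1}{2}w_{\eta\eta}$ on $\eta \in \mathbb{R}$.
Initial data: $w(\eta,0) = u(\eta,0) = \sin(\eta) + \sin(2 \eta) + 3 \sin(4 \eta)$. Each mode $\sin(n\eta)$ decays as $e^{-n^2\sigma/2}$ on $\mathbb{R}$, so $w(\eta,\sigma) = \sum c_n e^{-n^2\sigma/2} \sin(n\eta)$ with $c_1=1, c_2=1, c_4=3$: $w(\eta,\sigma) = e^{-2 \sigma} \sin(2 \eta) + 3 e^{-8 \sigma} \sin(4 \eta) + e^{-\sigma/2} \sin(\eta)$.
Substituting back: $u(\xi,\tau) = w(\xi - \tau, \tau)$.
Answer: $u(\xi, \tau) = - e^{-2 \tau} \sin(2 \tau - 2 \xi) - 3 e^{-8 \tau} \sin(4 \tau - 4 \xi) -  e^{-\tau/2} \sin(\tau - \xi)$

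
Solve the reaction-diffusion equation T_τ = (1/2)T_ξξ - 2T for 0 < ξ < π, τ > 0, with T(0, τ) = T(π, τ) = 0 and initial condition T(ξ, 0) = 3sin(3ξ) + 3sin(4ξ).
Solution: Substitute T = exp(-2τ)u, i.e. u = exp(2τ)T.
By the product rule, T_τ = exp(-2τ)(u_τ - 2u), T_ξξ = exp(-2τ)u_ξξ.
Substituting into the PDE and dividing by exp(-2τ): u_τ - 2u = (1/2)u_ξξ - 2u.
The lower-order terms cancel, leaving the standard heat equation u_τ = (1/2)u_ξξ.
Initial data for u: u(ξ,0) = T(ξ,0) = 3sin(3ξ) + 3sin(4ξ). The boundary conditions carry over: u(0,τ) = u(π,τ) = 0.
Solve for u:
  Using separation of variables u = X(ξ)G(τ):
  Eigenfunctions: sin(nξ), n = 1, 2, 3, ...
  General solution: u(ξ, τ) = Σ c_n sin(nξ) exp(-n² τ/2)
  Matching u(ξ,0) = 3sin(3ξ) + 3sin(4ξ) term by term: c_3=3, c_4=3.
Hence u(ξ,τ) = 3exp(-8τ)sin(4ξ) + 3exp(-9τ/2)sin(3ξ).
Transform back: T(ξ,τ) = exp(-2τ)u(ξ,τ).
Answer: T(ξ, τ) = 3exp(-10τ)sin(4ξ) + 3exp(-13τ/2)sin(3ξ)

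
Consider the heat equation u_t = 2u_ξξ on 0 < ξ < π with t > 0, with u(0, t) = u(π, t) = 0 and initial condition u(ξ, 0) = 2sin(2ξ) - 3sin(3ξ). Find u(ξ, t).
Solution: Separating variables: u = Σ c_n exp(-2n²t) sin(nξ). From u(ξ,0) = 2sin(2ξ) - 3sin(3ξ): c_2=2, c_3=-3.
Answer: u(ξ, t) = 2exp(-8t)sin(2ξ) - 3exp(-18t)sin(3ξ)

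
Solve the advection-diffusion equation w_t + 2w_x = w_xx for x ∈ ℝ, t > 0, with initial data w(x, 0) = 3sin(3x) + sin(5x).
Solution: Change to a moving frame: let η = x - 2t, σ = t and write w(x,t) = u(η,σ).
By the chain rule w_t = u_σ - 2u_η, w_x = u_η, w_xx = u_ηη.
Then w_t + 2w_x = u_σ: the advection term cancels and the PDE becomes the heat equation u_σ = u_ηη on η ∈ ℝ.
Initial data: u(η,0) = w(η,0) = 3sin(3η) + sin(5η).
On η ∈ ℝ each mode satisfies (sin(nη))″ = -n² sin(nη), so exp(-n²σ) sin(nη) solves the heat equation; by superposition u(η,σ) = Σ c_n exp(-n²σ) sin(nη).
Reading off the coefficients: c_3=3, c_5=1, so u(η,σ) = 3exp(-9σ)sin(3η) + exp(-25σ)sin(5η).
Substituting back η = x - 2t, σ = t: w(x,t) = u(x - 2t, t).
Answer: w(x, t) = -3exp(-9t)sin(6t - 3x) - exp(-25t)sin(10t - 5x)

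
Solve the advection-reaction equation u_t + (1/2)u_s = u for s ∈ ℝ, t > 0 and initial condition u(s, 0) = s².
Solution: Substitute u = exp(t)w, i.e. w = exp(-t)u.
By the product rule, u_t = exp(t)(w_t + w), u_s = exp(t)w_s.
Substituting into the PDE and dividing by exp(t): w_t + w + (1/2)w_s = w.
The lower-order terms cancel, leaving the standard advection equation w_t + (1/2)w_s = 0.
Initial data for w: w(s,0) = u(s,0) = s².
Solve for w:
  By method of characteristics (waves move right with speed 1/2):
  Along characteristics s - (1/2)t = const, w is constant, so w(s,t) = f(s - (1/2)t) with f = w(·, 0).
Hence w(s,t) = s² - st + (1/4)t².
Transform back: u(s,t) = exp(t)w(s,t).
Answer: u(s, t) = s²exp(t) - stexp(t) + (1/4)t²exp(t)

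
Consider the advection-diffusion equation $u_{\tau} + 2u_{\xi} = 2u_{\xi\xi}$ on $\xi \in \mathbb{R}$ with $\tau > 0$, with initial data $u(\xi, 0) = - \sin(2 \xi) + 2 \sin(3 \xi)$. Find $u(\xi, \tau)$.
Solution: Change to a moving frame: let $\eta = \xi - 2\tau$, $\sigma = \tau$ and write $u(\xi,\tau) = w(\eta,\sigma)$.
By the chain rule $u_{\tau} = w_{\sigma} - 2w_{\eta}$, $u_{\xi} = w_{\eta}$, $u_{\xi\xi} = w_{\eta\eta}$.
Then $u_{\tau} + 2u_{\xi} = w_{\sigma}$: the advection term cancels and the PDE becomes the heat equation $w_{\sigma} = 2w_{\eta\eta}$ on $\eta \in \mathbb{R}$.
Initial data: $w(\eta,0) = u(\eta,0) = - \sin(2 \eta) + 2 \sin(3 \eta)$.
On $\eta \in \mathbb{R}$ each mode satisfies $(\sin(n\eta))'' = -n^2 \sin(n\eta)$, so $e^{-2n^2\sigma} \sin(n\eta)$ solves the heat equation; by superposition $w(\eta,\sigma) = \sum c_n e^{-2n^2\sigma} \sin(n\eta)$.
Reading off the coefficients: $c_2=-1, c_3=2$, so $w(\eta,\sigma) = - e^{-8 \sigma} \sin(2 \eta) + 2 e^{-18 \sigma} \sin(3 \eta)$.
Substituting back $\eta = \xi - 2\tau$, $\sigma = \tau$: $u(\xi,\tau) = w(\xi - 2\tau, \tau)$.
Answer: $u(\xi, \tau) = e^{-8 \tau} \sin(4 \tau - 2 \xi) - 2 e^{-18 \tau} \sin(6 \tau - 3 \xi)$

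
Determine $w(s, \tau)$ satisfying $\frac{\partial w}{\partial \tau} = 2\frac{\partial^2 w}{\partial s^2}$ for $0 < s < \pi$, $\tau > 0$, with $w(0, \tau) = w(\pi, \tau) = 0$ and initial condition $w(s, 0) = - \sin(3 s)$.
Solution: Using separation of variables $w = X(s)T(\tau)$:
Eigenfunctions: $\sin(ns)$, $n = 1, 2, 3, \ldots$
General solution: $w(s, \tau) = \sum c_n \sin(ns) e^{-2n^2 \tau}$
Matching $w(s,0) = - \sin(3 s)$ term by term: $c_3=-1$.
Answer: $w(s, \tau) = - e^{-18 \tau} \sin(3 s)$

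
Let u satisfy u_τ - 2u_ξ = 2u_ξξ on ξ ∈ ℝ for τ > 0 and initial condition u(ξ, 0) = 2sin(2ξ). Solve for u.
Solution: Moving frame: η = ξ + 2τ, σ = τ, u = w(η,σ), so u_τ = w_σ + 2w_η and u_ξξ = w_ηη.
Hence u_τ - 2u_ξ = w_σ and the PDE becomes the heat equation w_σ = 2w_ηη on η ∈ ℝ.
Initial data: w(η,0) = u(η,0) = 2sin(2η). Each mode sin(nη) decays as exp(-2n²σ) on ℝ, so w(η,σ) = Σ c_n exp(-2n²σ) sin(nη) with c_2=2: w(η,σ) = 2exp(-8σ)sin(2η).
Substituting back: u(ξ,τ) = w(ξ + 2τ, τ).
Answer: u(ξ, τ) = 2exp(-8τ)sin(2ξ + 4τ)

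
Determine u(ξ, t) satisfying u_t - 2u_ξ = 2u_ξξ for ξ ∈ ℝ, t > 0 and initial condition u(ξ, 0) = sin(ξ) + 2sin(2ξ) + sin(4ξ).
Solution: Change to a moving frame: let η = ξ + 2t, σ = t and write u(ξ,t) = w(η,σ).
By the chain rule u_t = w_σ + 2w_η, u_ξ = w_η, u_ξξ = w_ηη.
Then u_t - 2u_ξ = w_σ: the advection term cancels and the PDE becomes the heat equation w_σ = 2w_ηη on η ∈ ℝ.
Initial data: w(η,0) = u(η,0) = sin(η) + 2sin(2η) + sin(4η).
On η ∈ ℝ each mode satisfies (sin(nη))″ = -n² sin(nη), so exp(-2n²σ) sin(nη) solves the heat equation; by superposition w(η,σ) = Σ c_n exp(-2n²σ) sin(nη).
Reading off the coefficients: c_1=1, c_2=2, c_4=1, so w(η,σ) = exp(-2σ)sin(η) + 2exp(-8σ)sin(2η) + exp(-32σ)sin(4η).
Substituting back η = ξ + 2t, σ = t: u(ξ,t) = w(ξ + 2t, t).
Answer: u(ξ, t) = exp(-2t)sin(2t + ξ) + 2exp(-8t)sin(4t + 2ξ) + exp(-32t)sin(8t + 4ξ)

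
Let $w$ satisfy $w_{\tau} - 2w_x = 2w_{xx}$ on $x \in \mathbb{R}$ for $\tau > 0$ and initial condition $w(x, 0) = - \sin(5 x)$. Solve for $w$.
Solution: Change to a moving frame: let $\eta = x + 2\tau$, $\sigma = \tau$ and write $w(x,\tau) = u(\eta,\sigma)$.
By the chain rule $w_{\tau} = u_{\sigma} + 2u_{\eta}$, $w_x = u_{\eta}$, $w_{xx} = u_{\eta\eta}$.
Then $w_{\tau} - 2w_x = u_{\sigma}$: the advection term cancels and the PDE becomes the heat equation $u_{\sigma} = 2u_{\eta\eta}$ on $\eta \in \mathbb{R}$.
Initial data: $u(\eta,0) = w(\eta,0) = - \sin(5 \eta)$.
On $\eta \in \mathbb{R}$ each mode satisfies $(\sin(n\eta))'' = -n^2 \sin(n\eta)$, so $e^{-2n^2\sigma} \sin(n\eta)$ solves the heat equation; by superposition $u(\eta,\sigma) = \sum c_n e^{-2n^2\sigma} \sin(n\eta)$.
Reading off the coefficients: $c_5=-1$, so $u(\eta,\sigma) = - e^{-50 \sigma} \sin(5 \eta)$.
Substituting back $\eta = x + 2\tau$, $\sigma = \tau$: $w(x,\tau) = u(x + 2\tau, \tau)$.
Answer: $w(x, \tau) = - e^{-50 \tau} \sin(10 \tau + 5 x)$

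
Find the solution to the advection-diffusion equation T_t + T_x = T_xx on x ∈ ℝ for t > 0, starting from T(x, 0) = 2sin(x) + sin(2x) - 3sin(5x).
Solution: Change to a moving frame: let η = x - t, σ = t and write T(x,t) = u(η,σ).
By the chain rule T_t = u_σ - u_η, T_x = u_η, T_xx = u_ηη.
Then T_t + T_x = u_σ: the advection term cancels and the PDE becomes the heat equation u_σ = u_ηη on η ∈ ℝ.
Initial data: u(η,0) = T(η,0) = 2sin(η) + sin(2η) - 3sin(5η).
On η ∈ ℝ each mode satisfies (sin(nη))″ = -n² sin(nη), so exp(-n²σ) sin(nη) solves the heat equation; by superposition u(η,σ) = Σ c_n exp(-n²σ) sin(nη).
Reading off the coefficients: c_1=2, c_2=1, c_5=-3, so u(η,σ) = 2exp(-σ)sin(η) + exp(-4σ)sin(2η) - 3exp(-25σ)sin(5η).
Substituting back η = x - t, σ = t: T(x,t) = u(x - t, t).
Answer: T(x, t) = -2exp(-t)sin(t - x) - exp(-4t)sin(2t - 2x) + 3exp(-25t)sin(5t - 5x)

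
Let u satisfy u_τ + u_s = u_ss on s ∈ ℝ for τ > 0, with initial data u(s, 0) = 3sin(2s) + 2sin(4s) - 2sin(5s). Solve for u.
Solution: Moving frame: η = s - τ, σ = τ, u = w(η,σ), so u_τ = w_σ - w_η and u_ss = w_ηη.
Hence u_τ + u_s = w_σ and the PDE becomes the heat equation w_σ = w_ηη on η ∈ ℝ.
Initial data: w(η,0) = u(η,0) = 3sin(2η) + 2sin(4η) - 2sin(5η). Each mode sin(nη) decays as exp(-n²σ) on ℝ, so w(η,σ) = Σ c_n exp(-n²σ) sin(nη) with c_2=3, c_4=2, c_5=-2: w(η,σ) = 3exp(-4σ)sin(2η) + 2exp(-16σ)sin(4η) - 2exp(-25σ)sin(5η).
Substituting back: u(s,τ) = w(s - τ, τ).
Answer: u(s, τ) = 3exp(-4τ)sin(2s - 2τ) + 2exp(-16τ)sin(4s - 4τ) - 2exp(-25τ)sin(5s - 5τ)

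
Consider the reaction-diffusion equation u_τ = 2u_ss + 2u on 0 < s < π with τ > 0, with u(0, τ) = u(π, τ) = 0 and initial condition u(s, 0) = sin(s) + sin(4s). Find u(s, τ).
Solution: Substitute u = exp(2τ)w, i.e. w = exp(-2τ)u.
By the product rule, u_τ = exp(2τ)(w_τ + 2w), u_ss = exp(2τ)w_ss.
Substituting into the PDE and dividing by exp(2τ): w_τ + 2w = 2w_ss + 2w.
The lower-order terms cancel, leaving the standard heat equation w_τ = 2w_ss.
Initial data for w: w(s,0) = u(s,0) = sin(s) + sin(4s). The boundary conditions carry over: w(0,τ) = w(π,τ) = 0.
Solve for w:
  Using separation of variables w = X(s)T(τ):
  Eigenfunctions: sin(ns), n = 1, 2, 3, ...
  General solution: w(s, τ) = Σ c_n sin(ns) exp(-2n² τ)
  Matching w(s,0) = sin(s) + sin(4s) term by term: c_1=1, c_4=1.
Hence w(s,τ) = exp(-2τ)sin(s) + exp(-32τ)sin(4s).
Transform back: u(s,τ) = exp(2τ)w(s,τ).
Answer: u(s, τ) = sin(s) + exp(-30τ)sin(4s)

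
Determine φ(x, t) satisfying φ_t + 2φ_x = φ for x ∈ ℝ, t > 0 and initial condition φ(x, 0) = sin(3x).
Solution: Substitute φ = exp(t)u.
Then φ_t = exp(t)(u_t + u), φ_x = exp(t)u_x; substituting and dividing by exp(t), the lower-order terms cancel: u_t + 2u_x = 0 (standard advection equation).
Data for u: u(x,0) = φ(x,0) = sin(3x).
By characteristics (dx/dt = 2), u(x,t) = f(x - 2t) with f = u(·, 0).
So u(x,t) = -sin(6t - 3x), and φ(x,t) = exp(t)u(x,t).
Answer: φ(x, t) = -exp(t)sin(6t - 3x)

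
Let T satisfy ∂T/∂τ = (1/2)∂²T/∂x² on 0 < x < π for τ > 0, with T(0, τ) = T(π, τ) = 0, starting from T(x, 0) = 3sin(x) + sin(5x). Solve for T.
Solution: Using separation of variables T = X(x)G(τ):
Eigenfunctions: sin(nx), n = 1, 2, 3, ...
General solution: T(x, τ) = Σ c_n sin(nx) exp(-n² τ/2)
Matching T(x,0) = 3sin(x) + sin(5x) term by term: c_1=3, c_5=1.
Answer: T(x, τ) = 3exp(-τ/2)sin(x) + exp(-25τ/2)sin(5x)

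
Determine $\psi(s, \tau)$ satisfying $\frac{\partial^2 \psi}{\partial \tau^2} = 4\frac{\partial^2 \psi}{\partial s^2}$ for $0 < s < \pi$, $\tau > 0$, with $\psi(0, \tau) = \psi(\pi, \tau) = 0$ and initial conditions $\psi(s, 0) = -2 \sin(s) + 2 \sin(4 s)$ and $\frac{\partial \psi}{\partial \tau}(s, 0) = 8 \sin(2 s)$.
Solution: Using separation of variables $\psi = X(s)T(\tau)$:
Eigenfunctions: $\sin(ns)$, $n = 1, 2, 3, \ldots$
General solution: $\psi(s, \tau) = \sum [A_n \cos(2n \tau) + B_n \sin(2n \tau)] \sin(ns)$
From $\psi(s,0) = -2 \sin(s) + 2 \sin(4 s)$: $A_1=-2, A_4=2$. From $\psi_{\tau}(s,0) = 8 \sin(2 s)$, using $\psi_{\tau}(s,0) = \sum \omega_n B_n \sin(ns)$ with $\omega_n = 2n$: $B_2 = 8/4 = 2$.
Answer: $\psi(s, \tau) = 2 \sin(4 \tau) \sin(2 s) - 2 \sin(s) \cos(2 \tau) + 2 \sin(4 s) \cos(8 \tau)$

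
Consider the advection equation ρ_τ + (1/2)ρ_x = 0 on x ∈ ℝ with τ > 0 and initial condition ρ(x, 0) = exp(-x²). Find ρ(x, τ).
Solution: By method of characteristics (waves move right with speed 1/2):
Along characteristics x - (1/2)τ = const, ρ is constant, so ρ(x,τ) = f(x - (1/2)τ) with f = ρ(·, 0).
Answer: ρ(x, τ) = exp(-(x - τ/2)²)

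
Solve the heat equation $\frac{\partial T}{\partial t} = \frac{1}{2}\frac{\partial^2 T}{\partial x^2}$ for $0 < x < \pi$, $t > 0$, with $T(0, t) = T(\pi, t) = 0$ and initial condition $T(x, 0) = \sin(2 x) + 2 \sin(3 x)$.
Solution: Using separation of variables $T = X(x)G(t)$:
Eigenfunctions: $\sin(nx)$, $n = 1, 2, 3, \ldots$
General solution: $T(x, t) = \sum c_n \sin(nx) e^{-n^2 t/2}$
Matching $T(x,0) = \sin(2 x) + 2 \sin(3 x)$ term by term: $c_2=1, c_3=2$.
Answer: $T(x, t) = e^{-2 t} \sin(2 x) + 2 e^{-9 t/2} \sin(3 x)$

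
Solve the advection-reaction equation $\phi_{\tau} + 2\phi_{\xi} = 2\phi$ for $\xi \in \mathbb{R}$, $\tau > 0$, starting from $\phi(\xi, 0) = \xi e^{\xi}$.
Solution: Substitute $\phi = e^{\xi}u$.
Then $\phi_{\xi} = e^{\xi}(u_{\xi} + u)$, $\phi_{\tau} = e^{\xi}u_{\tau}$; substituting and dividing by $e^{\xi}$, the lower-order terms cancel: $u_{\tau} + 2u_{\xi} = 0$ (standard advection equation).
Data for $u$: $u(\xi,0) = e^{-\xi}\phi(\xi,0) = \xi$.
By characteristics ($d\xi/d\tau = 2$), $u(\xi,\tau) = f(\xi - 2\tau)$ with $f = u( \cdot , 0)$.
So $u(\xi,\tau) = \xi - 2 \tau$, and $\phi(\xi,\tau) = e^{\xi}u(\xi,\tau)$.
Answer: $\phi(\xi, \tau) = -2 \tau e^{\xi} + \xi e^{\xi}$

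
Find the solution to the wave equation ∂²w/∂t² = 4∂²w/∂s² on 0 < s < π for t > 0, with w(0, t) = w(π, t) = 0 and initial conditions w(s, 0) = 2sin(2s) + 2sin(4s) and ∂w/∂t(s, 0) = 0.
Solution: Separating variables: w = Σ [A_n cos(ω_n t) + B_n sin(ω_n t)] sin(ns), ω_n = 2n. From ICs: A_2=2, A_4=2.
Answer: w(s, t) = 2sin(2s)cos(4t) + 2sin(4s)cos(8t)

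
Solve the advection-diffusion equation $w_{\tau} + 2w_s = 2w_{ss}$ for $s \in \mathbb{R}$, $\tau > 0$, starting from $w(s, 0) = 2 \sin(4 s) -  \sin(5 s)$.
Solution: Change to a moving frame: let $\eta = s - 2\tau$, $\sigma = \tau$ and write $w(s,\tau) = u(\eta,\sigma)$.
By the chain rule $w_{\tau} = u_{\sigma} - 2u_{\eta}$, $w_s = u_{\eta}$, $w_{ss} = u_{\eta\eta}$.
Then $w_{\tau} + 2w_s = u_{\sigma}$: the advection term cancels and the PDE becomes the heat equation $u_{\sigma} = 2u_{\eta\eta}$ on $\eta \in \mathbb{R}$.
Initial data: $u(\eta,0) = w(\eta,0) = 2 \sin(4 \eta) - \sin(5 \eta)$.
On $\eta \in \mathbb{R}$ each mode satisfies $(\sin(n\eta))'' = -n^2 \sin(n\eta)$, so $e^{-2n^2\sigma} \sin(n\eta)$ solves the heat equation; by superposition $u(\eta,\sigma) = \sum c_n e^{-2n^2\sigma} \sin(n\eta)$.
Reading off the coefficients: $c_4=2, c_5=-1$, so $u(\eta,\sigma) = 2 e^{-32 \sigma} \sin(4 \eta) - e^{-50 \sigma} \sin(5 \eta)$.
Substituting back $\eta = s - 2\tau$, $\sigma = \tau$: $w(s,\tau) = u(s - 2\tau, \tau)$.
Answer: $w(s, \tau) = -2 e^{-32 \tau} \sin(8 \tau - 4 s) + e^{-50 \tau} \sin(10 \tau - 5 s)$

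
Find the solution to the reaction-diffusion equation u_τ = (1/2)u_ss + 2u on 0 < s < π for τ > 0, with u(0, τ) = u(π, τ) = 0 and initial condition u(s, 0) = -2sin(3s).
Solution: Substitute u = exp(2τ)w, i.e. w = exp(-2τ)u.
By the product rule, u_τ = exp(2τ)(w_τ + 2w), u_ss = exp(2τ)w_ss.
Substituting into the PDE and dividing by exp(2τ): w_τ + 2w = (1/2)w_ss + 2w.
The lower-order terms cancel, leaving the standard heat equation w_τ = (1/2)w_ss.
Initial data for w: w(s,0) = u(s,0) = -2sin(3s). The boundary conditions carry over: w(0,τ) = w(π,τ) = 0.
Solve for w:
  Using separation of variables w = X(s)T(τ):
  Eigenfunctions: sin(ns), n = 1, 2, 3, ...
  General solution: w(s, τ) = Σ c_n sin(ns) exp(-n² τ/2)
  Matching w(s,0) = -2sin(3s) term by term: c_3=-2.
Hence w(s,τ) = -2exp(-9τ/2)sin(3s).
Transform back: u(s,τ) = exp(2τ)w(s,τ).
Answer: u(s, τ) = -2exp(-5τ/2)sin(3s)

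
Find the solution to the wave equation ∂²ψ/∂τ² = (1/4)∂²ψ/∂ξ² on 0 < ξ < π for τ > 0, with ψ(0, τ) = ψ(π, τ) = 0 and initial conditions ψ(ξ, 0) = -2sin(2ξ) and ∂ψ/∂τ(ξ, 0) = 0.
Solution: Using separation of variables ψ = X(ξ)T(τ):
Eigenfunctions: sin(nξ), n = 1, 2, 3, ...
General solution: ψ(ξ, τ) = Σ [A_n cos(n τ/2) + B_n sin(n τ/2)] sin(nξ)
From ψ(ξ,0) = -2sin(2ξ): A_2=-2. From ψ_τ(ξ,0) = 0: all B_n = 0.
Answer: ψ(ξ, τ) = -2sin(2ξ)cos(τ)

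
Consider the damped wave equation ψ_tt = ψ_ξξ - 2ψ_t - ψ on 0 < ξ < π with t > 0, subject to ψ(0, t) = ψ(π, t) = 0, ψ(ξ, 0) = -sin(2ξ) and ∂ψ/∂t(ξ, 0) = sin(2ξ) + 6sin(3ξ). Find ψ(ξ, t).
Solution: Substitute ψ = exp(-t)u, i.e. u = exp(t)ψ.
By the product rule, ψ_t = exp(-t)(u_t - u), ψ_tt = exp(-t)(u_tt - 2u_t + u), ψ_ξξ = exp(-t)u_ξξ.
Substituting into the PDE and dividing by exp(-t): u_tt - 2u_t + u = u_ξξ - 2(u_t - u) - u.
The lower-order terms cancel, leaving the standard wave equation u_tt = u_ξξ.
Initial data for u: u(ξ,0) = ψ(ξ,0) = -sin(2ξ); u_t(ξ,0) = ψ_t(ξ,0) + ψ(ξ,0) = 6sin(3ξ). The boundary conditions carry over: u(0,t) = u(π,t) = 0.
Solve for u:
  Using separation of variables u = X(ξ)T(t):
  Eigenfunctions: sin(nξ), n = 1, 2, 3, ...
  General solution: u(ξ, t) = Σ [A_n cos(n t) + B_n sin(n t)] sin(nξ)
  From u(ξ,0) = -sin(2ξ): A_2=-1. From u_t(ξ,0) = 6sin(3ξ), using u_t(ξ,0) = Σ ω_n B_n sin(nξ) with ω_n = n: B_3 = 6/3 = 2.
Hence u(ξ,t) = 2sin(3t)sin(3ξ) - sin(2ξ)cos(2t).
Transform back: ψ(ξ,t) = exp(-t)u(ξ,t).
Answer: ψ(ξ, t) = 2exp(-t)sin(3t)sin(3ξ) - exp(-t)sin(2ξ)cos(2t)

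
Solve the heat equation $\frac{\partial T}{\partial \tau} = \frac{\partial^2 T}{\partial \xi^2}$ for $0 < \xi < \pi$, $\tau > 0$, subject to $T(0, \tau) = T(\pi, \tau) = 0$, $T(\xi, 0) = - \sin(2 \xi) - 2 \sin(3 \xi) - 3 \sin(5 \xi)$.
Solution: Using separation of variables $T = X(\xi)G(\tau)$:
Eigenfunctions: $\sin(n\xi)$, $n = 1, 2, 3, \ldots$
General solution: $T(\xi, \tau) = \sum c_n \sin(n\xi) e^{-n^2 \tau}$
Matching $T(\xi,0) = - \sin(2 \xi) - 2 \sin(3 \xi) - 3 \sin(5 \xi)$ term by term: $c_2=-1, c_3=-2, c_5=-3$.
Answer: $T(\xi, \tau) = - e^{-4 \tau} \sin(2 \xi) - 2 e^{-9 \tau} \sin(3 \xi) - 3 e^{-25 \tau} \sin(5 \xi)$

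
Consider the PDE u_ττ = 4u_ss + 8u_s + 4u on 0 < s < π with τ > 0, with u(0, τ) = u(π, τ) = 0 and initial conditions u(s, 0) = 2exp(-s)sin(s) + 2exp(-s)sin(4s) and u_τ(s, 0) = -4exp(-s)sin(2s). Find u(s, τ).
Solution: Substitute u = exp(-s)w.
Then u_s = exp(-s)(w_s - w), u_ss = exp(-s)(w_ss - 2w_s + w), u_ττ = exp(-s)w_ττ; substituting and dividing by exp(-s), the lower-order terms cancel: w_ττ = 4w_ss (standard wave equation).
Data for w: w(s,0) = exp(s)u(s,0) = 2sin(s) + 2sin(4s); w_τ(s,0) = exp(s)u_τ(s,0) = -4sin(2s). The boundary conditions carry over: w(0,τ) = w(π,τ) = 0.
Separating variables: w = Σ [A_n cos(ω_n τ) + B_n sin(ω_n τ)] sin(ns), ω_n = 2n. From ICs (B_n = velocity coefficient / ω_n): A_1=2, A_4=2, B_2=-1.
So w(s,τ) = 2sin(s)cos(2τ) - sin(2s)sin(4τ) + 2sin(4s)cos(8τ), and u(s,τ) = exp(-s)w(s,τ).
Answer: u(s, τ) = 2exp(-s)sin(s)cos(2τ) - exp(-s)sin(2s)sin(4τ) + 2exp(-s)sin(4s)cos(8τ)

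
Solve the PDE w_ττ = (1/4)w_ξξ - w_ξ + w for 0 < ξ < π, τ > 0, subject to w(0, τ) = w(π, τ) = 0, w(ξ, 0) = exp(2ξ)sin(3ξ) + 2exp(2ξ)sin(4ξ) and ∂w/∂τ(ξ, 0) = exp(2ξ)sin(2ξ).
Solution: Substitute w = exp(2ξ)u, i.e. u = exp(-2ξ)w.
By the product rule, w_ξ = exp(2ξ)(u_ξ + 2u), w_ξξ = exp(2ξ)(u_ξξ + 4u_ξ + 4u), w_ττ = exp(2ξ)u_ττ.
Substituting into the PDE and dividing by exp(2ξ): u_ττ = (1/4)(u_ξξ + 4u_ξ + 4u) - (u_ξ + 2u) + u.
The lower-order terms cancel, leaving the standard wave equation u_ττ = (1/4)u_ξξ.
Initial data for u: u(ξ,0) = exp(-2ξ)w(ξ,0) = sin(3ξ) + 2sin(4ξ); u_τ(ξ,0) = exp(-2ξ)w_τ(ξ,0) = sin(2ξ). The boundary conditions carry over: u(0,τ) = u(π,τ) = 0.
Solve for u:
  Using separation of variables u = X(ξ)T(τ):
  Eigenfunctions: sin(nξ), n = 1, 2, 3, ...
  General solution: u(ξ, τ) = Σ [A_n cos(n τ/2) + B_n sin(n τ/2)] sin(nξ)
  From u(ξ,0) = sin(3ξ) + 2sin(4ξ): A_3=1, A_4=2. From u_τ(ξ,0) = sin(2ξ), using u_τ(ξ,0) = Σ ω_n B_n sin(nξ) with ω_n = n/2: B_2 = 1/1 = 1.
Hence u(ξ,τ) = sin(2ξ)sin(τ) + sin(3ξ)cos(3τ/2) + 2sin(4ξ)cos(2τ).
Transform back: w(ξ,τ) = exp(2ξ)u(ξ,τ).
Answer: w(ξ, τ) = exp(2ξ)sin(2ξ)sin(τ) + exp(2ξ)sin(3ξ)cos(3τ/2) + 2exp(2ξ)sin(4ξ)cos(2τ)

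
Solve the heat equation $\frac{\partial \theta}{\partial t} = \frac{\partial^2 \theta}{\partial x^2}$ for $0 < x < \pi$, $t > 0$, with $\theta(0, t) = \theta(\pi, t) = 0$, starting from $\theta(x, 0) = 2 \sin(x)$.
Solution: Separating variables: $\theta = \sum c_n e^{-n^2t} \sin(nx)$. From $\theta(x,0) = 2 \sin(x)$: $c_1=2$.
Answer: $\theta(x, t) = 2 e^{-t} \sin(x)$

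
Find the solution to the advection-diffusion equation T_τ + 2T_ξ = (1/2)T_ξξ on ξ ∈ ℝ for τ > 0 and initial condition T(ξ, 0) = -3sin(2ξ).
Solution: Change to a moving frame: let η = ξ - 2τ, σ = τ and write T(ξ,τ) = u(η,σ).
By the chain rule T_τ = u_σ - 2u_η, T_ξ = u_η, T_ξξ = u_ηη.
Then T_τ + 2T_ξ = u_σ: the advection term cancels and the PDE becomes the heat equation u_σ = (1/2)u_ηη on η ∈ ℝ.
Initial data: u(η,0) = T(η,0) = -3sin(2η).
On η ∈ ℝ each mode satisfies (sin(nη))″ = -n² sin(nη), so exp(-n²σ/2) sin(nη) solves the heat equation; by superposition u(η,σ) = Σ c_n exp(-n²σ/2) sin(nη).
Reading off the coefficients: c_2=-3, so u(η,σ) = -3exp(-2σ)sin(2η).
Substituting back η = ξ - 2τ, σ = τ: T(ξ,τ) = u(ξ - 2τ, τ).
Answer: T(ξ, τ) = -3exp(-2τ)sin(2ξ - 4τ)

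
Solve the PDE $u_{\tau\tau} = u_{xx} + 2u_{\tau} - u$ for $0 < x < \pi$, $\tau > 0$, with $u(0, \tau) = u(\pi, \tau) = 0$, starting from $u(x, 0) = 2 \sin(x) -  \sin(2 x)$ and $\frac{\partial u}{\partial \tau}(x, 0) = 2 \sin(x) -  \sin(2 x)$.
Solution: Substitute $u = e^{\tau}w$.
Then $u_{\tau} = e^{\tau}(w_{\tau} + w)$, $u_{\tau\tau} = e^{\tau}(w_{\tau\tau} + 2w_{\tau} + w)$, $u_{xx} = e^{\tau}w_{xx}$; substituting and dividing by $e^{\tau}$, the lower-order terms cancel: $w_{\tau\tau} = w_{xx}$ (standard wave equation).
Data for $w$: $w(x,0) = u(x,0) = 2 \sin(x) - \sin(2 x)$; $w_{\tau}(x,0) = u_{\tau}(x,0) - u(x,0) = 0$. The boundary conditions carry over: $w(0,\tau) = w(\pi,\tau) = 0$.
Separating variables: $w = \sum [A_n \cos(\omega_n \tau) + B_n \sin(\omega_n \tau)] \sin(nx)$, $\omega_n = n$. From ICs: $A_1=2, A_2=-1$.
So $w(x,\tau) = 2 \sin(x) \cos(\tau) - \sin(2 x) \cos(2 \tau)$, and $u(x,\tau) = e^{\tau}w(x,\tau)$.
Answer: $u(x, \tau) = 2 e^{\tau} \sin(x) \cos(\tau) -  e^{\tau} \sin(2 x) \cos(2 \tau)$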